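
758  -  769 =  - 11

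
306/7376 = 153/3688= 0.04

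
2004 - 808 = 1196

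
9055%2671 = 1042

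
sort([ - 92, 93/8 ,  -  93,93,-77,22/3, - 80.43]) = [-93,  -  92,-80.43, - 77, 22/3,93/8, 93] 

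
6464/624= 10 + 14/39 = 10.36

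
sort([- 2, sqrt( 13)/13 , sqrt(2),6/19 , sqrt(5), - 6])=[ - 6,-2,sqrt ( 13)/13,6/19, sqrt(2),sqrt(5) ] 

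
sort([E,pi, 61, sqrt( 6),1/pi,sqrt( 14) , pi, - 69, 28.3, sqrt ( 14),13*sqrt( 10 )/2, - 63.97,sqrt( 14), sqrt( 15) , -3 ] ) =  [ - 69, - 63.97, - 3,  1/pi,sqrt( 6),E,pi,pi, sqrt(14),sqrt( 14 ), sqrt(14), sqrt( 15),13 *sqrt( 10) /2,  28.3, 61 ] 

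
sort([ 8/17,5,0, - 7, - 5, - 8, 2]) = [ - 8, - 7, - 5 , 0,8/17,2, 5]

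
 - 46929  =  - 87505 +40576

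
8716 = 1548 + 7168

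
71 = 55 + 16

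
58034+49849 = 107883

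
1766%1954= 1766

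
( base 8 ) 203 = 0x83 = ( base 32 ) 43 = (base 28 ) 4J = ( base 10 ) 131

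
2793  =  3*931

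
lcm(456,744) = 14136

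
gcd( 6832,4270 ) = 854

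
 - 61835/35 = - 1767 + 2/7 = - 1766.71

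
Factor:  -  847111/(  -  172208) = 2^(-4 )*47^( - 1)*163^1*229^( - 1 ) * 5197^1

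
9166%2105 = 746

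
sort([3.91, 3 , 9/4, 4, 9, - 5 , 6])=[ - 5  ,  9/4, 3,3.91,4,6, 9 ] 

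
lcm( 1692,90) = 8460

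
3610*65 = 234650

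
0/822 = 0 = 0.00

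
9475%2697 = 1384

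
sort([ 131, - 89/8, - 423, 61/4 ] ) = [-423 , - 89/8 , 61/4,131 ] 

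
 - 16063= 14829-30892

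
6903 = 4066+2837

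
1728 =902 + 826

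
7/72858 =7/72858 = 0.00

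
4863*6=29178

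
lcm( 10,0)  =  0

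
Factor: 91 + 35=126  =  2^1*3^2*7^1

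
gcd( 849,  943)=1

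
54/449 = 54/449 = 0.12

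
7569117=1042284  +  6526833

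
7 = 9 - 2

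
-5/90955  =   - 1  +  18190/18191 = -0.00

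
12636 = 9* 1404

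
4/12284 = 1/3071 = 0.00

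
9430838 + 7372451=16803289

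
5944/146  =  2972/73 = 40.71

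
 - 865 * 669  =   - 578685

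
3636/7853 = 3636/7853 = 0.46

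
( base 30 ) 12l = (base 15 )456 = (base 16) 3D5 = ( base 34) ST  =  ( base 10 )981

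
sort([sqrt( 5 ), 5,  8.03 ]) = [sqrt(5),5, 8.03 ]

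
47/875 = 47/875 = 0.05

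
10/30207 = 10/30207 = 0.00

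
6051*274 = 1657974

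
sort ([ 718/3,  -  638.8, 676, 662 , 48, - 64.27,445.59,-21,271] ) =[ - 638.8,-64.27, - 21  ,  48,718/3, 271,  445.59,662, 676 ] 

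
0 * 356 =0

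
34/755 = 34/755=0.05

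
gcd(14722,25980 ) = 866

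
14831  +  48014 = 62845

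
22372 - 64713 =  - 42341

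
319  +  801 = 1120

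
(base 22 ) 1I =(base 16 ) 28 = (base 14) 2c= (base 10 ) 40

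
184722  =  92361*2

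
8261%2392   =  1085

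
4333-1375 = 2958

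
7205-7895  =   - 690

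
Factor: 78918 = 2^1 * 3^1*7^1*1879^1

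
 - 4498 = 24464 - 28962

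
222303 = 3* 74101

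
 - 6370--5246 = -1124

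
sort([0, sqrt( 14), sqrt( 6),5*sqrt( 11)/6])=[ 0,sqrt( 6 ),5*sqrt( 11)/6,sqrt ( 14 )]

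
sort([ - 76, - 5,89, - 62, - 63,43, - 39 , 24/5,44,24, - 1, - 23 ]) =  [ - 76, - 63, - 62, - 39, - 23, - 5,-1,24/5,24, 43, 44,89 ]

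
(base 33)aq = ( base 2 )101100100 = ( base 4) 11210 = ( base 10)356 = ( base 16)164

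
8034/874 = 4017/437 = 9.19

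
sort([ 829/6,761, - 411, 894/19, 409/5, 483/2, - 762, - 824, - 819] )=[ - 824, - 819, - 762, - 411, 894/19, 409/5,829/6,483/2, 761 ]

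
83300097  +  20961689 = 104261786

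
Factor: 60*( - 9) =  - 540  =  - 2^2  *3^3*5^1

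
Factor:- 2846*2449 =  - 6969854  =  -2^1*31^1*79^1*1423^1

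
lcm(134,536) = 536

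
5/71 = 5/71=0.07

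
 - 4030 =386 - 4416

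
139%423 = 139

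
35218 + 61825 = 97043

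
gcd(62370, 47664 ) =18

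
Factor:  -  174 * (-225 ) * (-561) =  - 2^1* 3^4 * 5^2*11^1*17^1*29^1=-21963150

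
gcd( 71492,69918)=2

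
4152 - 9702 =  - 5550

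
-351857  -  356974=  -  708831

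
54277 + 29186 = 83463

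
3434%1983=1451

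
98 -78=20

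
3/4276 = 3/4276 = 0.00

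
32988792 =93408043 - 60419251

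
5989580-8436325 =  - 2446745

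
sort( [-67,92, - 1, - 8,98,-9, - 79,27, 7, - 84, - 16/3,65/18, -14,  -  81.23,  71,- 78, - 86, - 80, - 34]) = [-86,-84,- 81.23, - 80, - 79, - 78, - 67, - 34, - 14, - 9, - 8  , - 16/3 ,  -  1 , 65/18, 7,27,71,92,98 ] 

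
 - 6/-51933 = 2/17311 = 0.00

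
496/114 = 248/57  =  4.35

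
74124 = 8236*9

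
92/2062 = 46/1031 = 0.04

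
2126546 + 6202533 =8329079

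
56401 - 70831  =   - 14430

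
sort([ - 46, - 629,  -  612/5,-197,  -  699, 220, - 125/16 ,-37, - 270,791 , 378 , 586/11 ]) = [ - 699, - 629, - 270, - 197,-612/5, - 46, - 37,-125/16,  586/11,220, 378, 791] 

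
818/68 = 409/34 = 12.03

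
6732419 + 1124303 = 7856722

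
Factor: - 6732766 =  - 2^1*31^3*113^1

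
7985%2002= 1979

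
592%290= 12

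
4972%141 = 37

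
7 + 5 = 12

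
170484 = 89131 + 81353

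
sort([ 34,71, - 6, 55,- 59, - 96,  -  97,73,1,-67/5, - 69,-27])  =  [ - 97, - 96,- 69, - 59, - 27, - 67/5,  -  6, 1,34,  55,71,  73] 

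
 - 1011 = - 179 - 832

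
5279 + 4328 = 9607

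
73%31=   11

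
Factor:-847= - 7^1*11^2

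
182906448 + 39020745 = 221927193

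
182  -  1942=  - 1760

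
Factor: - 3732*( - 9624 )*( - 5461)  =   - 196141470048=- 2^5 * 3^2*43^1*127^1*311^1*401^1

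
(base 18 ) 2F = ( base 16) 33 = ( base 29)1M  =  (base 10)51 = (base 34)1H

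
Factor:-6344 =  - 2^3*13^1 * 61^1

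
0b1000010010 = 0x212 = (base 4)20102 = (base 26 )ka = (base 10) 530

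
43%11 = 10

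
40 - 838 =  - 798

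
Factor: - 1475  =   - 5^2*59^1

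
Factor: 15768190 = 2^1*5^1 * 41^1*38459^1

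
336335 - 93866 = 242469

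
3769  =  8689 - 4920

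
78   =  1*78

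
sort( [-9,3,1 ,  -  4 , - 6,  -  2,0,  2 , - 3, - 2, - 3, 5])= [  -  9, - 6,-4, - 3 , - 3 ,- 2,-2, 0,1,2 , 3 , 5]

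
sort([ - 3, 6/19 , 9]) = [  -  3,6/19,9]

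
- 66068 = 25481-91549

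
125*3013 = 376625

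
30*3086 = 92580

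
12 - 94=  - 82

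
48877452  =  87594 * 558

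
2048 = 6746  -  4698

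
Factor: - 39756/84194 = -2^1*3^1*11^( - 1)*43^ ( - 1 )*89^( - 1)*3313^1 =-  19878/42097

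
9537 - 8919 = 618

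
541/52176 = 541/52176 = 0.01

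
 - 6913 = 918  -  7831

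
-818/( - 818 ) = 1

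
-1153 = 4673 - 5826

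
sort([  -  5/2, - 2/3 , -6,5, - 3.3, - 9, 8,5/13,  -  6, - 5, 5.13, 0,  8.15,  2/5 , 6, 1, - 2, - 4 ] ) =[ - 9,-6, - 6, - 5,-4,-3.3,  -  5/2, - 2,  -  2/3, 0, 5/13, 2/5, 1, 5,5.13, 6,8, 8.15] 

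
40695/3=13565 = 13565.00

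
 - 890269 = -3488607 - -2598338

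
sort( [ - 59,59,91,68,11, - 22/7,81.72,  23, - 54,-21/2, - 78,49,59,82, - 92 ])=[ -92, - 78, - 59, - 54, - 21/2, - 22/7, 11,23, 49,59,59,68,81.72,  82,91]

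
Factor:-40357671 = -3^1*83^1*162079^1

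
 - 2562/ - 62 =1281/31 =41.32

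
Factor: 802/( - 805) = - 2^1 * 5^( - 1) * 7^( - 1 )*23^ ( - 1)*401^1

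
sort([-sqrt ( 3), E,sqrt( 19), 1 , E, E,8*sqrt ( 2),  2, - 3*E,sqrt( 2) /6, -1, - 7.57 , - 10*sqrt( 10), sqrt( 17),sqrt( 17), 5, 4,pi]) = [ - 10 * sqrt(10 ), - 3*E, - 7.57, - sqrt( 3), - 1, sqrt(2)/6, 1, 2, E, E, E,  pi, 4, sqrt( 17), sqrt (17), sqrt( 19), 5, 8*sqrt( 2 ) ] 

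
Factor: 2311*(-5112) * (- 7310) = 86359111920 = 2^4*3^2*5^1*17^1*43^1*71^1 * 2311^1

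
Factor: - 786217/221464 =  - 2^( - 3)  *19^( - 1) *31^(-1) * 47^( - 1)*109^1*7213^1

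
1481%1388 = 93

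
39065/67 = 583+4/67 =583.06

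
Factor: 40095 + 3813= 2^2*3^1 * 3659^1 = 43908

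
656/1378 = 328/689 = 0.48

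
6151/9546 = 6151/9546 = 0.64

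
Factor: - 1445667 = - 3^1*109^1*4421^1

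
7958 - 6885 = 1073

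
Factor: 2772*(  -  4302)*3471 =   -  2^3*3^5*7^1*11^1*13^1*89^1*239^1 = - 41392174824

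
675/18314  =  675/18314 = 0.04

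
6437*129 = 830373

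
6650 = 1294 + 5356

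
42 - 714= -672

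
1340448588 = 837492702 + 502955886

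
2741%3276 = 2741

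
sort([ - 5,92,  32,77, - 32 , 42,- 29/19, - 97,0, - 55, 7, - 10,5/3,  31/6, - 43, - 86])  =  [ - 97, - 86, - 55, - 43, - 32 ,  -  10, - 5,-29/19, 0, 5/3, 31/6, 7 , 32,42, 77, 92 ] 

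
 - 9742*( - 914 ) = 8904188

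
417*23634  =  9855378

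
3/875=3/875 = 0.00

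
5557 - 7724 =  - 2167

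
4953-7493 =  - 2540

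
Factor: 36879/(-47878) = - 57/74 = - 2^( - 1)* 3^1 * 19^1  *37^ ( - 1) 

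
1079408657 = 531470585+547938072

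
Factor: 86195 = 5^1  *  17239^1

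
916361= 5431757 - 4515396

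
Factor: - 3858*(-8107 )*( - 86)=  -  2^2*3^1*11^2*43^1*67^1 * 643^1 = - 2689805316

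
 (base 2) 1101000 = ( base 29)3h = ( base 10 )104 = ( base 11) 95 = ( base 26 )40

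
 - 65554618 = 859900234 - 925454852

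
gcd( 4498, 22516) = 26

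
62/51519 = 62/51519 = 0.00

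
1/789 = 1/789  =  0.00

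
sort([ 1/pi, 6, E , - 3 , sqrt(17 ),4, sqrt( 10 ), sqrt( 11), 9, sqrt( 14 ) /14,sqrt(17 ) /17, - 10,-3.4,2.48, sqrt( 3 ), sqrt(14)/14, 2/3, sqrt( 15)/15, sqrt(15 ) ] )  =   [  -  10,-3.4 , - 3, sqrt( 17) /17,  sqrt( 15)/15,sqrt ( 14)/14,sqrt(14) /14 , 1/pi,  2/3, sqrt(3 ), 2.48, E, sqrt(10 ), sqrt ( 11 ), sqrt (15 ), 4 , sqrt(17),6, 9 ] 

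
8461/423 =20 + 1/423= 20.00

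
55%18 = 1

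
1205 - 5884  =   - 4679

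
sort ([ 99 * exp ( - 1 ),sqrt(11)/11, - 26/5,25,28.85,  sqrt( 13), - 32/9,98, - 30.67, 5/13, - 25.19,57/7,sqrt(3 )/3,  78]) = [ - 30.67,  -  25.19, - 26/5, - 32/9, sqrt (11 ) /11, 5/13,  sqrt( 3 ) /3 , sqrt(13),  57/7,25,  28.85,99 * exp( - 1 ),  78 , 98 ]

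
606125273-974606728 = -368481455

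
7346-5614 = 1732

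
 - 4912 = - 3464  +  - 1448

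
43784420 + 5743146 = 49527566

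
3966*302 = 1197732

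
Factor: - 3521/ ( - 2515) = 7/5   =  5^(-1 )*7^1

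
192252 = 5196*37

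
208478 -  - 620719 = 829197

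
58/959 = 58/959 = 0.06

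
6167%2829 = 509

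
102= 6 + 96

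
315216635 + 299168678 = 614385313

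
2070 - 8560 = - 6490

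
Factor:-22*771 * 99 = - 1679238 = - 2^1*3^3*11^2*257^1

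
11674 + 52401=64075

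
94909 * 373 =35401057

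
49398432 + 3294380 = 52692812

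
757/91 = 8 + 29/91 = 8.32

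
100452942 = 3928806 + 96524136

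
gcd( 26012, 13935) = 929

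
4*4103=16412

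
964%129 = 61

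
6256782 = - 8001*( - 782)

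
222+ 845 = 1067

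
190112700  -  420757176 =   -  230644476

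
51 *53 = 2703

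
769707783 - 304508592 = 465199191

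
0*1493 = 0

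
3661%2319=1342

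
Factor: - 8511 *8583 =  - 73049913 = - 3^2*2837^1*2861^1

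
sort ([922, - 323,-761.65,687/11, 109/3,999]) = [-761.65, - 323,  109/3 , 687/11,  922, 999] 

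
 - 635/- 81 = 635/81 =7.84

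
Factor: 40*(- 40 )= -2^6* 5^2 = -  1600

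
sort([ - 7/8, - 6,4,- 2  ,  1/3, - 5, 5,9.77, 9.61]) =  [ - 6, - 5, - 2  ,- 7/8,1/3, 4  ,  5,9.61,9.77]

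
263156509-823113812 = -559957303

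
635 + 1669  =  2304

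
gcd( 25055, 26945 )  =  5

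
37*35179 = 1301623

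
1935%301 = 129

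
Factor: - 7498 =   -  2^1*23^1*163^1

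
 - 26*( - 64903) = 1687478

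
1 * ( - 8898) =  - 8898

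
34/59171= 34/59171  =  0.00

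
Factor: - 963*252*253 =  - 2^2*3^4*7^1*11^1*23^1 * 107^1 = - 61397028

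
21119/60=351 + 59/60 = 351.98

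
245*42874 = 10504130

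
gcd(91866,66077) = 1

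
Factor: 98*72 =2^4*3^2*7^2 =7056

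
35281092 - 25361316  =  9919776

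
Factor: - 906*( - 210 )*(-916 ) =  - 174278160 =-2^4*3^2*5^1*7^1*151^1*229^1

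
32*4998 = 159936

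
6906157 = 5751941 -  - 1154216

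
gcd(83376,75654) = 54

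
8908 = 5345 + 3563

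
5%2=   1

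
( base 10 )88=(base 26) 3a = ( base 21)44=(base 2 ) 1011000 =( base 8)130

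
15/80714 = 15/80714 = 0.00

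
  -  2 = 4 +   -  6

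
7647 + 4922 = 12569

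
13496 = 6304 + 7192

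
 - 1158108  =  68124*( - 17)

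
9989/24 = 9989/24=416.21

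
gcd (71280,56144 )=176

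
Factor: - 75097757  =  -7^1*10728251^1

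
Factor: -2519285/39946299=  - 3^( - 1)* 5^1 * 283^( - 1 ) *47051^( - 1)*503857^1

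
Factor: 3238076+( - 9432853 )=  -  29^1*213613^1 = -6194777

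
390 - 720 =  - 330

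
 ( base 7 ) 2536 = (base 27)18d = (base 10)958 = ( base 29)141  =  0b1110111110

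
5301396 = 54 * 98174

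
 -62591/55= - 1139 + 54/55 = - 1138.02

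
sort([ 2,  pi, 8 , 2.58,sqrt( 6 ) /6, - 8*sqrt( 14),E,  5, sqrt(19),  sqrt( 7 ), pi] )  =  [  -  8 * sqrt( 14 ), sqrt( 6 ) /6,2, 2.58,sqrt ( 7),E, pi , pi,sqrt ( 19 ),5,8]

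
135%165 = 135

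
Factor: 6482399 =7^1*11^1 * 29^1*2903^1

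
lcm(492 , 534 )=43788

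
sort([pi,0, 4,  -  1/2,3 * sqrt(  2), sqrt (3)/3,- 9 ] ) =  [ - 9,-1/2, 0,sqrt(3 )/3,pi, 4, 3*sqrt( 2)]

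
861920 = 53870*16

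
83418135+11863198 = 95281333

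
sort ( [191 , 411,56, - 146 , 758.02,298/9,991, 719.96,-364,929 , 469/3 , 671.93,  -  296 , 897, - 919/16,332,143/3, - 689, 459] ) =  [-689, - 364 , - 296 , - 146, - 919/16 , 298/9,143/3,56, 469/3,191 , 332,411 , 459,671.93,719.96 , 758.02,897 , 929,991 ]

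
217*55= 11935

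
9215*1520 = 14006800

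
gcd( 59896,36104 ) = 8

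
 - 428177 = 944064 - 1372241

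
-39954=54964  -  94918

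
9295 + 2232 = 11527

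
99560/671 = 148 + 252/671 = 148.38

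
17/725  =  17/725 = 0.02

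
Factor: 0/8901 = 0 = 0^1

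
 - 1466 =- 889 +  - 577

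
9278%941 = 809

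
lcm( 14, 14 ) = 14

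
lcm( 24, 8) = 24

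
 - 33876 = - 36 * 941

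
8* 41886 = 335088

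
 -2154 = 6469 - 8623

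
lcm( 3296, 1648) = 3296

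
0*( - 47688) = 0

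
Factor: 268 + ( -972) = - 2^6*11^1 = - 704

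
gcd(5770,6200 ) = 10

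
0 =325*0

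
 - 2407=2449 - 4856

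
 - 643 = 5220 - 5863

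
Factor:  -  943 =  - 23^1 * 41^1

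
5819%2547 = 725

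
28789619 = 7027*4097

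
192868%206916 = 192868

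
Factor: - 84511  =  -7^1* 12073^1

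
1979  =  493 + 1486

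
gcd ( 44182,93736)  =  2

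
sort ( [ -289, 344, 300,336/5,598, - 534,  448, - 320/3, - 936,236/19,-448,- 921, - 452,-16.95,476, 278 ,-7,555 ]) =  [-936, - 921, - 534,- 452, - 448,- 289,-320/3,-16.95,-7, 236/19 , 336/5, 278, 300,  344,448,476,555,598 ]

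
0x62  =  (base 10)98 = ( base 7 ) 200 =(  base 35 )2S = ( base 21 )4e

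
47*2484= 116748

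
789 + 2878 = 3667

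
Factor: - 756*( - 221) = 2^2* 3^3*7^1*13^1*17^1  =  167076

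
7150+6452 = 13602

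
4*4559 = 18236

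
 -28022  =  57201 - 85223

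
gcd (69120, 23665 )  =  5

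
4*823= 3292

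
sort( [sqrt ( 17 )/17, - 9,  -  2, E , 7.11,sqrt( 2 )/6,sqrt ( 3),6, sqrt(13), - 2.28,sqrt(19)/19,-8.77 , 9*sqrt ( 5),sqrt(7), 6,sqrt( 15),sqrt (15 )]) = [-9, - 8.77,  -  2.28, - 2,sqrt(19) /19,sqrt( 2) /6, sqrt (17) /17 , sqrt(3 ),sqrt( 7),E,sqrt( 13),sqrt( 15),sqrt(15),6,6,7.11, 9 * sqrt(5 )]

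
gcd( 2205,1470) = 735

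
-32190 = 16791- 48981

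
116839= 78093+38746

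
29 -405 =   -  376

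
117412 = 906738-789326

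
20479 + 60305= 80784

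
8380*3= 25140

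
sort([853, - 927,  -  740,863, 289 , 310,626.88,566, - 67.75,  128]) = [ - 927 , - 740, - 67.75, 128,  289,  310,566 , 626.88, 853, 863]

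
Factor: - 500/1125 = -4/9=- 2^2*3^(- 2 )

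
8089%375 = 214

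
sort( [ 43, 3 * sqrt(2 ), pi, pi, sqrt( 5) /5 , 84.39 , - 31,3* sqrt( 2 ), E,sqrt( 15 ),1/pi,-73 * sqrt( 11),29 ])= [-73*sqrt(11 ),-31,1/pi, sqrt( 5)/5,E,pi,pi , sqrt( 15), 3*sqrt(2) , 3 *sqrt(2)  ,  29,43, 84.39] 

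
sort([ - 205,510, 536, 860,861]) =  [ - 205 , 510,536, 860, 861]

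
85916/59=85916/59 = 1456.20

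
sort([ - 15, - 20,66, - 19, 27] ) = [ - 20,-19,-15,27, 66]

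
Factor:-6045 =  - 3^1*5^1*13^1*31^1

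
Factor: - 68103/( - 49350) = 2^( - 1) * 3^1 * 5^(-2)*23^1 =69/50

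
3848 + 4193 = 8041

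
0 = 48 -48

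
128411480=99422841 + 28988639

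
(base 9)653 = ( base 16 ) 216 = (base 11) 446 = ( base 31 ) H7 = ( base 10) 534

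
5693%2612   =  469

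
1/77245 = 1/77245 = 0.00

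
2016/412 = 4+92/103 = 4.89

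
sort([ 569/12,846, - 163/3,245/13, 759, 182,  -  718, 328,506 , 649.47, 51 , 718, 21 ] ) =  [ - 718, - 163/3, 245/13 , 21, 569/12, 51, 182, 328, 506,649.47, 718, 759, 846 ] 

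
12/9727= 12/9727 = 0.00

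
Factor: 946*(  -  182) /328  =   - 2^( - 1 )*7^1* 11^1*13^1  *  41^( -1)*43^1 = - 43043/82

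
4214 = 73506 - 69292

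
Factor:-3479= -7^2*71^1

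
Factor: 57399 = 3^1*19^2*53^1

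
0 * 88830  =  0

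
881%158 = 91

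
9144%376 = 120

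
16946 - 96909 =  - 79963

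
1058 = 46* 23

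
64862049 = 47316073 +17545976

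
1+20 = 21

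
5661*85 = 481185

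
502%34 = 26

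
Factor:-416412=-2^2* 3^2 * 43^1*269^1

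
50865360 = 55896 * 910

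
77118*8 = 616944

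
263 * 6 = 1578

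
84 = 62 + 22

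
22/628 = 11/314 = 0.04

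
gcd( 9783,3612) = 3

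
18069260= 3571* 5060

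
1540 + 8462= 10002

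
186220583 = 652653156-466432573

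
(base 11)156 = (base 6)502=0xB6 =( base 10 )182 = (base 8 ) 266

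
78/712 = 39/356  =  0.11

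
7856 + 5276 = 13132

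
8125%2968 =2189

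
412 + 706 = 1118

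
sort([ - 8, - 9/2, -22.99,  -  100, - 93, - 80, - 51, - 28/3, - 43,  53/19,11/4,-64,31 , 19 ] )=[- 100, - 93, - 80, -64,-51, - 43, - 22.99, - 28/3 , - 8 ,  -  9/2, 11/4, 53/19, 19,  31 ]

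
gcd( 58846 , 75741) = 1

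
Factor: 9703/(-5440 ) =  - 2^( - 6)*5^( - 1)*17^( - 1 )*31^1 * 313^1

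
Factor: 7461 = 3^2*829^1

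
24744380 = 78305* 316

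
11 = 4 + 7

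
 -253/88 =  - 23/8= - 2.88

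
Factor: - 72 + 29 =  - 43=- 43^1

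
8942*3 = 26826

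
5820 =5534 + 286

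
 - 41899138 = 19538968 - 61438106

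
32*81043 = 2593376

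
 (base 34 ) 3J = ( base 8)171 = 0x79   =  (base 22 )5b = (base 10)121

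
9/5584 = 9/5584 = 0.00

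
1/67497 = 1/67497 = 0.00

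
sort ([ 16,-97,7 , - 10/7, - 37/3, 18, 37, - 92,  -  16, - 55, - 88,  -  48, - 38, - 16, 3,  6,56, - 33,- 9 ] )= [  -  97,-92 ,-88, - 55,-48,-38,-33,  -  16 ,-16,  -  37/3,  -  9, - 10/7, 3,6, 7, 16,18, 37,56]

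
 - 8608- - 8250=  - 358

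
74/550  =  37/275= 0.13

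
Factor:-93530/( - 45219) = 2^1*3^( - 1 )*5^1*47^1*199^1*15073^(  -  1)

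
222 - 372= - 150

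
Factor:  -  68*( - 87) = 2^2*3^1*17^1*29^1 = 5916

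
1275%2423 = 1275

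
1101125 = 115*9575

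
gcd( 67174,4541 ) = 1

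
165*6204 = 1023660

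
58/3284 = 29/1642 = 0.02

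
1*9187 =9187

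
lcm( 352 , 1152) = 12672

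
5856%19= 4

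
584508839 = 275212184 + 309296655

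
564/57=9 + 17/19 = 9.89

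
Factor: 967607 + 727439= 2^1 * 53^1*15991^1 = 1695046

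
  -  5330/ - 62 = 2665/31 = 85.97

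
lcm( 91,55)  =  5005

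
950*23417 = 22246150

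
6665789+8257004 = 14922793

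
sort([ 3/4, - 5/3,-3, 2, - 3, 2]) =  [ - 3, - 3, -5/3,  3/4,  2 , 2]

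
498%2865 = 498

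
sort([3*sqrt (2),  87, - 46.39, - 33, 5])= [  -  46.39, - 33,  3*sqrt(  2 ),5,87]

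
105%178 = 105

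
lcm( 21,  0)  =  0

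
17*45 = 765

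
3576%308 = 188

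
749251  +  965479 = 1714730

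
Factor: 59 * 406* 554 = 2^2 * 7^1 * 29^1 * 59^1 * 277^1 = 13270516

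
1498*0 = 0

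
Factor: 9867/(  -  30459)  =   - 23/71 = - 23^1 * 71^(  -  1 ) 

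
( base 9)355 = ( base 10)293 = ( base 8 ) 445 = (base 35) 8D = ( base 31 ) 9E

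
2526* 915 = 2311290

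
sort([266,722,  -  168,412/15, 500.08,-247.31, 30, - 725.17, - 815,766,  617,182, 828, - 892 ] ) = [ - 892,-815, - 725.17,-247.31,-168,412/15,30,182, 266,500.08 , 617,  722,  766, 828 ]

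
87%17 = 2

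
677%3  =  2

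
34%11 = 1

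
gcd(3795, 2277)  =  759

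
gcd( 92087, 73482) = 1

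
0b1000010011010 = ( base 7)15251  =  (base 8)10232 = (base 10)4250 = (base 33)3tq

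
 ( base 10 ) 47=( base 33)1e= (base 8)57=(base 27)1k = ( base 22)23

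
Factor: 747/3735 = 5^( - 1 )= 1/5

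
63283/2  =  31641 + 1/2 = 31641.50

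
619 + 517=1136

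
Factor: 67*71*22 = 104654 = 2^1*11^1*67^1*71^1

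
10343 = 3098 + 7245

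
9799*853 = 8358547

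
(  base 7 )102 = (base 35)1G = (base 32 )1j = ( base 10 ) 51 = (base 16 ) 33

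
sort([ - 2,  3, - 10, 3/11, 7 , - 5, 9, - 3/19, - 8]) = [-10,-8, - 5,-2, - 3/19, 3/11,3,7, 9]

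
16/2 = 8 =8.00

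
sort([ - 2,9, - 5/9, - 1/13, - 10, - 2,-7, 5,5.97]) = [ - 10,- 7 , - 2,-2,  -  5/9 ,-1/13,5, 5.97,9 ]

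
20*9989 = 199780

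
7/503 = 7/503 = 0.01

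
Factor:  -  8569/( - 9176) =2^( - 3 ) *11^1 * 19^1*31^( -1)*37^ ( - 1 )*41^1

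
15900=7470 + 8430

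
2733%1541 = 1192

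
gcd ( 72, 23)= 1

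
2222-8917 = -6695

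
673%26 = 23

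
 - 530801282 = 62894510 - 593695792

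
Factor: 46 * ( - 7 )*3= - 2^1*3^1*7^1*23^1 = -966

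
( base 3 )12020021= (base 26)5GI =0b111011100110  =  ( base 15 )11e4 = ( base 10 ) 3814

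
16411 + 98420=114831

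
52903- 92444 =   -  39541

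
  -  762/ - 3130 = 381/1565 = 0.24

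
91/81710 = 91/81710 = 0.00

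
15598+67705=83303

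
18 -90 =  - 72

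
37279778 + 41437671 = 78717449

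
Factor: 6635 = 5^1*1327^1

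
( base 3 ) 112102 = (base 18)13b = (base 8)605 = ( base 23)gl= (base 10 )389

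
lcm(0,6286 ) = 0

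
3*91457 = 274371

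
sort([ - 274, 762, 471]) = [-274,471,  762]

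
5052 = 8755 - 3703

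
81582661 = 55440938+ 26141723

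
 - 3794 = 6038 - 9832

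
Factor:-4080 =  - 2^4*3^1 * 5^1*17^1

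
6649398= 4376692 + 2272706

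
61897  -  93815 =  - 31918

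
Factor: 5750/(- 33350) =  - 5/29=   - 5^1*29^( - 1)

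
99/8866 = 9/806 = 0.01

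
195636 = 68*2877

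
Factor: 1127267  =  71^1*15877^1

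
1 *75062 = 75062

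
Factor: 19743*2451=3^2 * 19^1*43^1*6581^1=48390093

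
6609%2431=1747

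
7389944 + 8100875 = 15490819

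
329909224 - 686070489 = -356161265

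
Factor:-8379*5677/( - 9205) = 6795369/1315 =3^2*5^ ( - 1 )  *7^2*19^1 * 263^(- 1)*811^1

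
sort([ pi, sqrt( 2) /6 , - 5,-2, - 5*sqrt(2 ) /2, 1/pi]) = [ - 5, - 5 * sqrt (2 )/2, - 2, sqrt( 2) /6,1/pi,pi ] 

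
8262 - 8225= 37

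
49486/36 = 1374 + 11/18=1374.61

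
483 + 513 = 996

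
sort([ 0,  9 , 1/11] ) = [ 0,1/11, 9]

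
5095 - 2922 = 2173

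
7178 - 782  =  6396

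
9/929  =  9/929 = 0.01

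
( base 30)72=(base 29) 79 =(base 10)212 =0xD4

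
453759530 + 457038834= 910798364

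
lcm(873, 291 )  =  873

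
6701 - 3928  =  2773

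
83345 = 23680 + 59665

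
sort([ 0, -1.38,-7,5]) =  [ - 7 , - 1.38, 0,  5] 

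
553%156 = 85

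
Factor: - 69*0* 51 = 0^1 =0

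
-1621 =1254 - 2875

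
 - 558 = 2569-3127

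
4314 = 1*4314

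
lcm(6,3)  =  6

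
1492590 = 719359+773231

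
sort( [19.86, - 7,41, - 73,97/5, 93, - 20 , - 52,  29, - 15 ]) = [ - 73, - 52 , - 20,  -  15, - 7 , 97/5, 19.86,29,  41, 93]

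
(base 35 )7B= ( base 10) 256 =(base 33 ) 7P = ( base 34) 7i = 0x100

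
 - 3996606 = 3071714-7068320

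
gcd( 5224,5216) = 8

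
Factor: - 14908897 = - 14908897^1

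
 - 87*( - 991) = 86217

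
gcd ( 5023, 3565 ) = 1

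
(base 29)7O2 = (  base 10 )6585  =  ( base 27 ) 90O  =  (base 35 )5D5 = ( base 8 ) 14671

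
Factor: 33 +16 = 49 = 7^2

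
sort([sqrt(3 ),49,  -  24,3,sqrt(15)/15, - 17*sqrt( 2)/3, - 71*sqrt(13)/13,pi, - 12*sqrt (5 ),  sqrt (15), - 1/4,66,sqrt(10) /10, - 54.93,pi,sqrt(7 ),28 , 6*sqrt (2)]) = [ - 54.93,-12*sqrt( 5 ) , - 24, - 71*sqrt(13)/13, - 17*sqrt(2 ) /3,- 1/4, sqrt(15)/15, sqrt ( 10 ) /10, sqrt( 3), sqrt(7 ),3 , pi , pi, sqrt( 15),6*sqrt( 2), 28,49,66 ]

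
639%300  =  39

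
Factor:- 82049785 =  - 5^1*233^1*70429^1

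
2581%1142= 297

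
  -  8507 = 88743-97250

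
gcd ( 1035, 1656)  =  207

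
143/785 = 143/785 = 0.18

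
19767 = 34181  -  14414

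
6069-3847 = 2222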